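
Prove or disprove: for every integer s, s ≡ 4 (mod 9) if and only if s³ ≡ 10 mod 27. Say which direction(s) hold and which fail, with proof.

Both directions hold.

(⇒) Suppose s ≡ 4 (mod 9). Working modulo 27, s ∈ {4, 13, 22}; for each such r, r³ ≡ 10 (mod 27).

(⇐) Conversely, the residues r modulo 27 with r³ ≡ 10 (mod 27) are exactly {4, 13, 22}, and each is ≡ 4 (mod 9).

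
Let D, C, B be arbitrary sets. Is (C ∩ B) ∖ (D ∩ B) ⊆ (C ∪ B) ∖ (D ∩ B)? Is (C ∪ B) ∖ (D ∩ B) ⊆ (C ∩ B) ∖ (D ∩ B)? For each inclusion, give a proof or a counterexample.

The sets are not equal: only the forward inclusion holds.

(⟹) Let x ∈ (C ∩ B) ∖ (D ∩ B). Then x ∈ C ∩ B and x ∉ D, from which x ∈ (C ∪ B) ∖ (D ∩ B).

(⟸) This inclusion fails. Take D = ∅, C = {1}, B = ∅; then 1 ∈ (C ∪ B) ∖ (D ∩ B) but 1 ∉ (C ∩ B) ∖ (D ∩ B).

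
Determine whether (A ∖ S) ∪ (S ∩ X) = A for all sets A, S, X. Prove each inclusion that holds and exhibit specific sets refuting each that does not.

Neither inclusion holds.

(⟹) This inclusion fails. Take A = ∅, S = {1}, X = {1}; then 1 ∈ (A ∖ S) ∪ (S ∩ X) but 1 ∉ A.

(⟸) This inclusion fails. Take A = {1}, S = {1}, X = ∅; then 1 ∈ A but 1 ∉ (A ∖ S) ∪ (S ∩ X).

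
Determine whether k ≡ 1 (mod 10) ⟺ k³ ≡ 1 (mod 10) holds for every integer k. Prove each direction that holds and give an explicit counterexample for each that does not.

(←) Suppose k³ ≡ 1 (mod 10). The only residue r in {0, …, 9} with r³ ≡ 1 (mod 10) is r = 1, so k ≡ 1 (mod 10).

(→) Suppose k ≡ 1 (mod 10). Write k = 10j + 1. Then (10j + 1)³ = 1000j³ + 300j² + 30j + 1 = 10(100j³ + 30j² + 3j) + 1, so k³ ≡ 1 (mod 10).

Both implications hold.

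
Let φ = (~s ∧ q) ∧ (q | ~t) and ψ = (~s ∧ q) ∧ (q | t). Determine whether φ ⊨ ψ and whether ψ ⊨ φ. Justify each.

Both directions hold.

(⇒) Assume the antecedent. If q is true, the antecedent forces (q = T, t = F, s = F) or (q = T, t = T, s = F), and (~s ∧ q) ∧ (q | t) holds there. If q is false, the antecedent cannot hold. Either way (~s ∧ q) ∧ (q | t) holds.

(⇐) Assume the antecedent. If q is true, the antecedent forces (q = T, t = F, s = F) or (q = T, t = T, s = F), and (~s ∧ q) ∧ (q | ~t) holds there. If q is false, the antecedent cannot hold. Either way (~s ∧ q) ∧ (q | ~t) holds.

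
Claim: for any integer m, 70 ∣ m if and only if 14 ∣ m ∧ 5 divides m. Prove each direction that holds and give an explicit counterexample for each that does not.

(⟹) If 70 ∣ m, write m = 70q. Since 70 = 5·14, m = 14·(5q), so 14 ∣ m; and since 70 = 14·5, m = 5·(14q), so 5 ∣ m.

(⟸) Suppose 14 ∣ m and 5 ∣ m. Any common multiple of 14 and 5 is a multiple of their lcm; here gcd(14, 5) = 1, so lcm(14, 5) = 14·5 = 70, so 70 ∣ m.

Both directions hold.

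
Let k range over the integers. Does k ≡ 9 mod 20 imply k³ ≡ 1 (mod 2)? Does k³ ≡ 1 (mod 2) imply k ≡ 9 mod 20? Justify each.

(⇒) holds; (⇐) fails.

Converse. This fails: take k = 1. Then 1³ = 1 ≡ 1 (mod 2), yet 1 ≡ 1 (mod 20), not 9.

Forward direction. Suppose k ≡ 9 (mod 20). Then k³ ≡ 9³ = 729 (mod 20), and since 2 ∣ 20, also k³ ≡ 1 (mod 2).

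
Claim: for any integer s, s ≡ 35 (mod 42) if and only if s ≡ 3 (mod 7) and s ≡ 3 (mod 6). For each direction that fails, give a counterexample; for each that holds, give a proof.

Both directions fail.

Forward direction. This fails: s = 35 gives 35 ≡ 35 (mod 42) but 35 ≡ 0 (mod 7), so the conjunction on the right does not hold.

Converse. This fails: s = 3 satisfies both congruences on the right (3 ≡ 3 mod 7 and 3 ≡ 3 mod 6) yet 3 ≡ 3 (mod 42), not 35.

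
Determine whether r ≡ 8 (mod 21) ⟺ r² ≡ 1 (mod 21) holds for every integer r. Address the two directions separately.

[⇒] Suppose r ≡ 8 (mod 21). Write r = 21j + 8. Then (21j + 8)² = 441j² + 336j + 64 = 21(21j² + 16j + 3) + 1, so r² ≡ 1 (mod 21).

[⇐] This fails: take r = 1. Then 1² = 1 ≡ 1 (mod 21), yet 1 ≡ 1 (mod 21), not 8.

Only the forward direction holds.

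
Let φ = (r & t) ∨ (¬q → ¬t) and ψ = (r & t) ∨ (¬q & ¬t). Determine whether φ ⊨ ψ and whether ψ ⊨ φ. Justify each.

Only the reverse direction holds.

(→) This fails. Under r = F, t = F, q = T, the left side is true but the right side is false.

(←) Assume the antecedent. If r is true, (r & t) ∨ (¬q → ¬t) reduces to true regardless of the other variables. If r is false, the antecedent forces (r = F, t = F, q = F), and (r & t) ∨ (¬q → ¬t) holds there. Either way (r & t) ∨ (¬q → ¬t) holds.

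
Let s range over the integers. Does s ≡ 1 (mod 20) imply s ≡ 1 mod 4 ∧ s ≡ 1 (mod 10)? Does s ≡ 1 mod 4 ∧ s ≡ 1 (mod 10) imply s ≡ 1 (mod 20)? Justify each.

(⟸) If s ≡ 1 (mod 4) and s ≡ 1 (mod 10), then by the Chinese remainder theorem s ≡ 1 (mod 20). This is exactly s ≡ 1 (mod 20).

(⟹) Suppose s ≡ 1 (mod 20); write s = 20j + 1. Since 4 ∣ 20, reducing mod 4 gives s ≡ 1 (mod 4); since 10 ∣ 20, reducing mod 10 gives s ≡ 1 (mod 10).

Both implications hold.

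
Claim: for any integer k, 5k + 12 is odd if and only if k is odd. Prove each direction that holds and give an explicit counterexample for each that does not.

(⟹) Suppose 5k + 12 is odd. Since 5 is odd, 5k and k have the same parity, so 5k + 12 ≡ k + 12 (mod 2). As 12 is even, 5k + 12 is odd exactly when k is odd. Thus k is odd.

(⟸) Conversely, suppose k is odd; write k = 2j + 1. Then 5k + 12 = 5·(2j + 1) + 12 = 2·5j + 17, which is odd.

Both directions hold; the statement is true.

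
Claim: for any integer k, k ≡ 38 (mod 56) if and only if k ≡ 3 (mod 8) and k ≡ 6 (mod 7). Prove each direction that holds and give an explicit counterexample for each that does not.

Neither implication holds.

(⟹) This fails: k = 38 gives 38 ≡ 38 (mod 56) but 38 ≡ 6 (mod 8), so the conjunction on the right does not hold.

(⟸) This fails: k = 27 satisfies both congruences on the right (27 ≡ 3 mod 8 and 27 ≡ 6 mod 7) yet 27 ≡ 27 (mod 56), not 38.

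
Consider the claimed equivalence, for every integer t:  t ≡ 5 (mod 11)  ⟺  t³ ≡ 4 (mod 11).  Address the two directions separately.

Both implications hold.

(⇐) For the converse, argue contrapositively. If t ≢ 5 (mod 11), then t is congruent to one of 0, 1, 2, 3, 4, 6, 7, 8, 9, 10 modulo 11, and these give t³ ≡ 0, 1, 8, 5, 9, 7, 2, 6, 3, 10 respectively — never 4.

(⇒) Suppose t ≡ 5 (mod 11). Write t = 11j + 5. Then (11j + 5)³ = 1331j³ + 1815j² + 825j + 125 = 11(121j³ + 165j² + 75j + 11) + 4, so t³ ≡ 4 (mod 11).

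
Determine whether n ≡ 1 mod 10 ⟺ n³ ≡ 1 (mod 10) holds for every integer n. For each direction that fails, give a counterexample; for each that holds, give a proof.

Forward direction. Suppose n ≡ 1 mod 10. Write n = 10j + 1. Then (10j + 1)³ = 1000j³ + 300j² + 30j + 1 = 10(100j³ + 30j² + 3j) + 1, so n³ ≡ 1 (mod 10).

Converse. Suppose n³ ≡ 1 (mod 10). The only residue r in {0, …, 9} with r³ ≡ 1 (mod 10) is r = 1, so n ≡ 1 (mod 10).

Both directions hold; the statement is true.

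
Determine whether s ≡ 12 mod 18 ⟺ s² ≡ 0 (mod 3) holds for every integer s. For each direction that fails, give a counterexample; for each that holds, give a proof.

(⇒) holds; (⇐) fails.

[⇐] This fails: take s = 0. Then 0² = 0 ≡ 0 (mod 3), yet 0 ≡ 0 (mod 18), not 12.

[⇒] Suppose s ≡ 12 (mod 18). Then s² ≡ 12² = 144 (mod 18), and since 3 ∣ 18, also s² ≡ 0 (mod 3).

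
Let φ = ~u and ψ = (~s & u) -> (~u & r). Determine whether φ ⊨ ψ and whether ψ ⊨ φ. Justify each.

(⟸) This fails. Under s = T, r = F, u = T, the left side is false but the right side is true.

(⟹) Assume the antecedent. If s is true, (~s & u) -> (~u & r) reduces to true regardless of the other variables. If s is false, the antecedent forces (s = F, r = F, u = F) or (s = F, r = T, u = F), and (~s & u) -> (~u & r) holds there. Either way (~s & u) -> (~u & r) holds.

Only the forward direction holds.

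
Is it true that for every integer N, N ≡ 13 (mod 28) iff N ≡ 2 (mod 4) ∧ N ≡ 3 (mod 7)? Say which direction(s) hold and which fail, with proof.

(⇒) fails and (⇐) fails.

[⇒] This fails: N = 13 gives 13 ≡ 13 (mod 28) but 13 ≡ 1 (mod 4), so the conjunction on the right does not hold.

[⇐] This fails: N = 10 satisfies both congruences on the right (10 ≡ 2 mod 4 and 10 ≡ 3 mod 7) yet 10 ≡ 10 (mod 28), not 13.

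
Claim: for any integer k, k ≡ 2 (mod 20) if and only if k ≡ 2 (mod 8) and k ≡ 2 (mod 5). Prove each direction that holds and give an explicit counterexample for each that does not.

(→) This fails: k = 22 gives 22 ≡ 2 (mod 20) but 22 ≡ 6 (mod 8), so the conjunction on the right does not hold.

(←) Conversely, if k ≡ 2 (mod 8) and k ≡ 2 (mod 5), then by the Chinese remainder theorem k ≡ 2 (mod 40). Since 2 ≡ 2 (mod 20) and 20 ∣ 40, we get k ≡ 2 (mod 20).

(⇒) fails; (⇐) holds.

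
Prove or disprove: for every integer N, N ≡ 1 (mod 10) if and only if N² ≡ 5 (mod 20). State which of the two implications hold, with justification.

Neither implication holds.

(⟹) This fails: take N = 1. Then 1 ≡ 1 (mod 10), but 1² = 1 ≡ 1 (mod 20), not 5.

(⟸) This fails: take N = 5. Then 5² = 25 ≡ 5 (mod 20), yet 5 ≡ 5 (mod 10), not 1.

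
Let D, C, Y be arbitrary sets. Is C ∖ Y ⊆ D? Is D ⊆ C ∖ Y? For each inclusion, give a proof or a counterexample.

(⊆) fails and (⊇) fails.

(⊆) This inclusion fails. Take D = ∅, C = {1}, Y = ∅; then 1 ∈ C ∖ Y but 1 ∉ D.

(⊇) This inclusion fails. Take D = {1}, C = ∅, Y = ∅; then 1 ∈ D but 1 ∉ C ∖ Y.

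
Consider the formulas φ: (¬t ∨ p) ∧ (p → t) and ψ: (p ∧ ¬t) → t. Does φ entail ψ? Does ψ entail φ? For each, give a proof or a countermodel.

Not equivalent: only (⇒) holds.

(⟹) Assume the antecedent. If p is true, the antecedent forces (p = T, t = T), and (p ∧ ¬t) → t holds there. If p is false, (p ∧ ¬t) → t reduces to true regardless of the other variables. Either way (p ∧ ¬t) → t holds.

(⟸) This fails. Under p = F, t = T, the left side is false but the right side is true.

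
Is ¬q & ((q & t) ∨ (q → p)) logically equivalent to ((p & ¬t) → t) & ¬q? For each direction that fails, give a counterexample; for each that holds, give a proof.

(←) Assume the antecedent. If t is true, the antecedent forces (t = T, q = F, p = F) or (t = T, q = F, p = T), and ¬q & ((q & t) ∨ (q → p)) holds there. If t is false, the antecedent forces (t = F, q = F, p = F), and ¬q & ((q & t) ∨ (q → p)) holds there. Either way ¬q & ((q & t) ∨ (q → p)) holds.

(→) This fails. Under t = F, q = F, p = T, the left side is true but the right side is false.

Only the reverse direction holds.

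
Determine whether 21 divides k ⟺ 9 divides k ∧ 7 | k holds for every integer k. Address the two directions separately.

The forward direction fails; the converse holds.

[⇒] This fails: take k = 21. Certainly 21 ∣ 21, but 9 ∤ 21.

[⇐] Suppose 9 ∣ k and 7 ∣ k. Any common multiple of 9 and 7 is a multiple of their lcm; here gcd(9, 7) = 1, so lcm(9, 7) = 9·7 = 63, so 63 ∣ k. Since 21 ∣ 63, it follows that 21 ∣ k.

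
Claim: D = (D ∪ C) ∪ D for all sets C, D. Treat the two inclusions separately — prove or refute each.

Forward inclusion. Let x ∈ D. Then either x ∈ D and x ∉ C; or x ∈ C ∩ D. In each case x ∈ (D ∪ C) ∪ D, so D ⊆ (D ∪ C) ∪ D.

Reverse inclusion. This inclusion fails. Take C = {1}, D = ∅; then 1 ∈ (D ∪ C) ∪ D but 1 ∉ D.

The sets are not equal: only the forward inclusion holds.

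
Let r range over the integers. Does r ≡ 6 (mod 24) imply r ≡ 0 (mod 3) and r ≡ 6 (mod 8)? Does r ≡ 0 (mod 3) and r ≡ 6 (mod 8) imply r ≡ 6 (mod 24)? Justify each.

Both directions hold.

Converse. If r ≡ 0 (mod 3) and r ≡ 6 (mod 8), then by the Chinese remainder theorem r ≡ 6 (mod 24). This is exactly r ≡ 6 (mod 24).

Forward direction. Suppose r ≡ 6 (mod 24); write r = 24j + 6. Since 3 ∣ 24, reducing mod 3 gives r ≡ 6 ≡ 0 (mod 3); since 8 ∣ 24, reducing mod 8 gives r ≡ 6 (mod 8).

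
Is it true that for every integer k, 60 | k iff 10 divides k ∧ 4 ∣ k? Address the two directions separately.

Forward direction. If 60 ∣ k, write k = 60q. Since 60 = 6·10, k = 10·(6q), so 10 ∣ k; and since 60 = 15·4, k = 4·(15q), so 4 ∣ k.

Converse. This fails: take k = 20. Both 10 ∣ 20 and 4 ∣ 20, yet 20 is not a multiple of 60 (since 20 = 0·60 + 20), so 60 ∤ 20.

The forward direction holds; the converse fails.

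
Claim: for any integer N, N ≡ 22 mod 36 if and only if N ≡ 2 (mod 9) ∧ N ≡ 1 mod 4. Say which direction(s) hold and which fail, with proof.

Forward direction. This fails: N = 22 gives 22 ≡ 22 (mod 36) but 22 ≡ 4 (mod 9), so the conjunction on the right does not hold.

Converse. This fails: N = 29 satisfies both congruences on the right (29 ≡ 2 mod 9 and 29 ≡ 1 mod 4) yet 29 ≡ 29 (mod 36), not 22.

Both directions fail.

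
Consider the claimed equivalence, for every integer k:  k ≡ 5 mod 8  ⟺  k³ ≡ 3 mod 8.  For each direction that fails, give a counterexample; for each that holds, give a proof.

Both directions fail.

(⟹) This fails: take k = 5. Then 5 ≡ 5 (mod 8), but 5³ = 125 ≡ 5 (mod 8), not 3.

(⟸) This fails: take k = 3. Then 3³ = 27 ≡ 3 (mod 8), yet 3 ≡ 3 (mod 8), not 5.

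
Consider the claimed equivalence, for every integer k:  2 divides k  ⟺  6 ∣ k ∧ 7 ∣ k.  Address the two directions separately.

Only the reverse direction holds.

Forward direction. This fails: take k = 2. Certainly 2 ∣ 2, but 6 ∤ 2.

Converse. Suppose 6 ∣ k and 7 ∣ k. Any common multiple of 6 and 7 is a multiple of their lcm; here gcd(6, 7) = 1, so lcm(6, 7) = 6·7 = 42, so 42 ∣ k. Since 2 ∣ 42, it follows that 2 ∣ k.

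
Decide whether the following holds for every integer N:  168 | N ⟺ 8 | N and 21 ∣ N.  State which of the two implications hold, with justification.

(⟹) If 168 ∣ N, write N = 168q. Since 168 = 21·8, N = 8·(21q), so 8 ∣ N; and since 168 = 8·21, N = 21·(8q), so 21 ∣ N.

(⟸) Suppose 8 ∣ N and 21 ∣ N. Any common multiple of 8 and 21 is a multiple of their lcm; here gcd(8, 21) = 1, so lcm(8, 21) = 8·21 = 168, so 168 ∣ N.

Both implications hold.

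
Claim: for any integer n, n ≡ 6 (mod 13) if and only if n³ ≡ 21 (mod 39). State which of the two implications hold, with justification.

Neither direction holds.

(⟹) This fails: take n = 19. Then 19 ≡ 6 (mod 13), but 19³ = 6859 ≡ 34 (mod 39), not 21.

(⟸) This fails: take n = 15. Then 15³ = 3375 ≡ 21 (mod 39), yet 15 ≡ 2 (mod 13), not 6.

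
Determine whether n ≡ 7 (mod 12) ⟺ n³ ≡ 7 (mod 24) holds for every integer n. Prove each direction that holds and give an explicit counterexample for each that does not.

Forward direction. This fails: take n = 19. Then 19 ≡ 7 (mod 12), but 19³ = 6859 ≡ 19 (mod 24), not 7.

Converse. The residues r modulo 24 with r³ ≡ 7 (mod 24) are exactly {7}, and each is ≡ 7 (mod 12).

The forward direction fails; the converse holds.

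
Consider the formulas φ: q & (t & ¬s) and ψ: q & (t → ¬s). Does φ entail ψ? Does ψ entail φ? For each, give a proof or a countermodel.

Only the forward direction holds.

(⇒) Assume the antecedent. If q is true, the antecedent forces (q = T, s = F, t = T), and q & (t → ¬s) holds there. If q is false, the antecedent cannot hold. Either way q & (t → ¬s) holds.

(⇐) This fails. Under q = T, s = F, t = F, the left side is false but the right side is true.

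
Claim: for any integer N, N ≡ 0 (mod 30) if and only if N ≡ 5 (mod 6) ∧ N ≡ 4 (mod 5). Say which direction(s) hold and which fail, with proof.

(⇒) This fails: N = 0 gives 0 ≡ 0 (mod 30) but 0 ≡ 0 (mod 6), so the conjunction on the right does not hold.

(⇐) This fails: N = 29 satisfies both congruences on the right (29 ≡ 5 mod 6 and 29 ≡ 4 mod 5) yet 29 ≡ 29 (mod 30), not 0.

Neither direction holds.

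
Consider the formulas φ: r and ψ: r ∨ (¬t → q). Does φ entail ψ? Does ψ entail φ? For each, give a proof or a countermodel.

(⇒) Assume the antecedent. If r is true, r ∨ (¬t → q) reduces to true regardless of the other variables. If r is false, the antecedent cannot hold. Either way r ∨ (¬t → q) holds.

(⇐) This fails. Under r = F, q = T, t = F, the left side is false but the right side is true.

(⇒) holds; (⇐) fails.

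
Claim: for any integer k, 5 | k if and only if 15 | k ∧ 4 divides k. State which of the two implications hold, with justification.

Only the reverse direction holds.

(←) Suppose 15 ∣ k and 4 ∣ k. Any common multiple of 15 and 4 is a multiple of their lcm; here gcd(15, 4) = 1, so lcm(15, 4) = 15·4 = 60, so 60 ∣ k. Since 5 ∣ 60, it follows that 5 ∣ k.

(→) This fails: take k = 5. Certainly 5 ∣ 5, but 15 ∤ 5.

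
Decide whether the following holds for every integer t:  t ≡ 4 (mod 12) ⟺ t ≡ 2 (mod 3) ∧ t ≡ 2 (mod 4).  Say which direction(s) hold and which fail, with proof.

(⇒) fails and (⇐) fails.

(⟹) This fails: t = 4 gives 4 ≡ 4 (mod 12) but 4 ≡ 1 (mod 3), so the conjunction on the right does not hold.

(⟸) This fails: t = 2 satisfies both congruences on the right (2 ≡ 2 mod 3 and 2 ≡ 2 mod 4) yet 2 ≡ 2 (mod 12), not 4.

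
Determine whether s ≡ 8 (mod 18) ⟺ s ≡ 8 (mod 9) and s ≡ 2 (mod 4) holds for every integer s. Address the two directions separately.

Forward direction. This fails: s = 8 gives 8 ≡ 8 (mod 18) but 8 ≡ 0 (mod 4), so the conjunction on the right does not hold.

Converse. If s ≡ 8 (mod 9) and s ≡ 2 (mod 4), then by the Chinese remainder theorem s ≡ 26 (mod 36). Since 26 ≡ 8 (mod 18) and 18 ∣ 36, we get s ≡ 8 (mod 18).

(⇒) fails; (⇐) holds.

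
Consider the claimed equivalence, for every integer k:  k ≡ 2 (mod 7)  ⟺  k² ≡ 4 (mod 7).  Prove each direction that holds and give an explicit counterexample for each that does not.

Only the forward implication holds.

(→) Suppose k ≡ 2 (mod 7). Write k = 7j + 2. Then (7j + 2)² = 49j² + 28j + 4 = 7(7j² + 4j) + 4, so k² ≡ 4 (mod 7).

(←) This fails: take k = 5. Then 5² = 25 ≡ 4 (mod 7), yet 5 ≡ 5 (mod 7), not 2.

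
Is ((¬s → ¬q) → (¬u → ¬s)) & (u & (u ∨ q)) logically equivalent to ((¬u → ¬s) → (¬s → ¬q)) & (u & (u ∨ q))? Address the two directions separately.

Only the reverse direction holds.

(⟹) This fails. Under q = T, s = F, u = T, the left side is true but the right side is false.

(⟸) Assume the antecedent. If q is true, the antecedent forces (q = T, s = T, u = T), and the consequent holds there. If q is false, the antecedent forces (q = F, s = F, u = T) or (q = F, s = T, u = T), and the consequent holds there. Either way the consequent holds.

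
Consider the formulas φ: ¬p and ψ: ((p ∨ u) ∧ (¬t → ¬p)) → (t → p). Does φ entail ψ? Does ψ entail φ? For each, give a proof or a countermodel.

Neither implication holds.

(⟹) This fails. Under t = T, u = T, p = F, the left side is true but the right side is false.

(⟸) This fails. Under t = F, u = F, p = T, the left side is false but the right side is true.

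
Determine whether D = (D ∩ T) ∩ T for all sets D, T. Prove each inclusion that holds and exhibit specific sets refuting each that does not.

Only the reverse inclusion holds.

Forward inclusion. This inclusion fails. Take D = {1}, T = ∅; then 1 ∈ D but 1 ∉ (D ∩ T) ∩ T.

Reverse inclusion. Let x ∈ (D ∩ T) ∩ T. Then x ∈ D ∩ T, from which x ∈ D.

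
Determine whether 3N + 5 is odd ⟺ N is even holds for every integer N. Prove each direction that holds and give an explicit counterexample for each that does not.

Both implications hold.

(→) Suppose 3N + 5 is odd. Since 3 is odd, 3N and N have the same parity, so 3N + 5 ≡ N + 5 (mod 2). As 5 is odd, 3N + 5 is odd exactly when N is even. Thus N is even.

(←) Conversely, suppose N is even; write N = 2j. Then 3N + 5 = 3·(2j) + 5 = 2·3j + 5, which is odd.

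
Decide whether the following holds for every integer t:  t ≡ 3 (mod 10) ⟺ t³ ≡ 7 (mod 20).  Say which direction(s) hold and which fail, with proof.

(⇒) This fails: take t = 13. Then 13 ≡ 3 (mod 10), but 13³ = 2197 ≡ 17 (mod 20), not 7.

(⇐) Conversely, the residues r modulo 20 with r³ ≡ 7 (mod 20) are exactly {3}, and each is ≡ 3 (mod 10).

(⇒) fails; (⇐) holds.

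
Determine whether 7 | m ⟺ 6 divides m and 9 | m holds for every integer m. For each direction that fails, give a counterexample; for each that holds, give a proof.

Neither implication holds.

(⟹) This fails: take m = 7. Certainly 7 ∣ 7, but 6 ∤ 7.

(⟸) This fails: take m = 18. Both 6 ∣ 18 and 9 ∣ 18, yet 18 is not a multiple of 7 (since 18 = 2·7 + 4), so 7 ∤ 18.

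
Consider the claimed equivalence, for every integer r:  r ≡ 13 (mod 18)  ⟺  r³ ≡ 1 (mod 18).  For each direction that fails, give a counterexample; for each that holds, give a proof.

The forward direction holds; the converse fails.

(⇒) Suppose r ≡ 13 (mod 18). Write r = 18j + 13. Then (18j + 13)³ = 5832j³ + 12636j² + 9126j + 2197 = 18(324j³ + 702j² + 507j + 122) + 1, so r³ ≡ 1 (mod 18).

(⇐) This fails: take r = 1. Then 1³ = 1 ≡ 1 (mod 18), yet 1 ≡ 1 (mod 18), not 13.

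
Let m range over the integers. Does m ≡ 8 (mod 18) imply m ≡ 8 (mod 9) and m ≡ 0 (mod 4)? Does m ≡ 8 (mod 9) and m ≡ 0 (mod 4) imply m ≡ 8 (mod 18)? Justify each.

[⇒] This fails: m = 26 gives 26 ≡ 8 (mod 18) but 26 ≡ 2 (mod 4), so the conjunction on the right does not hold.

[⇐] Conversely, if m ≡ 8 (mod 9) and m ≡ 0 (mod 4), then by the Chinese remainder theorem m ≡ 8 (mod 36). Since 8 ≡ 8 (mod 18) and 18 ∣ 36, we get m ≡ 8 (mod 18).

Only the converse holds.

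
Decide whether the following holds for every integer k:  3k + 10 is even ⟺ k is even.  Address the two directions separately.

Both implications hold.

(⇒) Suppose 3k + 10 is even. Since 3 is odd, 3k and k have the same parity, so 3k + 10 ≡ k + 10 (mod 2). As 10 is even, 3k + 10 is even exactly when k is even. Thus k is even.

(⇐) Conversely, suppose k is even; write k = 2j. Then 3k + 10 = 3·(2j) + 10 = 2·3j + 10, which is even.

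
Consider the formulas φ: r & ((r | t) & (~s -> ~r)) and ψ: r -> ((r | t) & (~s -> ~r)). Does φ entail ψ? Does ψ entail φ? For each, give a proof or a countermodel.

Only the forward direction holds.

(⟸) This fails. Under t = F, r = F, s = F, the left side is false but the right side is true.

(⟹) Assume the antecedent. If t is true, the antecedent forces (t = T, r = T, s = T), and r -> ((r | t) & (~s -> ~r)) holds there. If t is false, the antecedent forces (t = F, r = T, s = T), and r -> ((r | t) & (~s -> ~r)) holds there. Either way r -> ((r | t) & (~s -> ~r)) holds.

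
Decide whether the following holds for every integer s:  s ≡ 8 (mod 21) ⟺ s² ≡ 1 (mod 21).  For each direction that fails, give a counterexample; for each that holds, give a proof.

Only the forward direction holds.

(⟹) Suppose s ≡ 8 (mod 21). Write s = 21j + 8. Then (21j + 8)² = 441j² + 336j + 64 = 21(21j² + 16j + 3) + 1, so s² ≡ 1 (mod 21).

(⟸) This fails: take s = 1. Then 1² = 1 ≡ 1 (mod 21), yet 1 ≡ 1 (mod 21), not 8.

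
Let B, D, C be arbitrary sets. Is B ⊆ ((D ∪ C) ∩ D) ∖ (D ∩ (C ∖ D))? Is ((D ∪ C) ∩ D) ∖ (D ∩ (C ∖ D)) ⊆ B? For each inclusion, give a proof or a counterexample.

(⊆) fails and (⊇) fails.

Forward inclusion. This inclusion fails. Take B = {1}, D = ∅, C = ∅; then 1 ∈ B but 1 ∉ ((D ∪ C) ∩ D) ∖ (D ∩ (C ∖ D)).

Reverse inclusion. This inclusion fails. Take B = ∅, D = {1}, C = ∅; then 1 ∈ ((D ∪ C) ∩ D) ∖ (D ∩ (C ∖ D)) but 1 ∉ B.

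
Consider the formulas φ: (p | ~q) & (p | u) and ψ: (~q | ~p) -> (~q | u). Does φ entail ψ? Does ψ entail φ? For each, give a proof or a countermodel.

(⇒) Assume the antecedent. If p is true, (~q | ~p) -> (~q | u) reduces to true regardless of the other variables. If p is false, the antecedent forces (p = F, u = T, q = F), and (~q | ~p) -> (~q | u) holds there. Either way (~q | ~p) -> (~q | u) holds.

(⇐) This fails. Under p = F, u = F, q = F, the left side is false but the right side is true.

(⇒) holds; (⇐) fails.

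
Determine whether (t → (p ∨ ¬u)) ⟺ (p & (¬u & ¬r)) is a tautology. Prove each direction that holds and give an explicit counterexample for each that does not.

Not equivalent: only (⇐) holds.

Forward direction. This fails. Under t = F, u = F, r = F, p = F, the left side is true but the right side is false.

Converse. Assume the antecedent. If t is true, the antecedent forces (t = T, u = F, r = F, p = T), and t → (p ∨ ¬u) holds there. If t is false, t → (p ∨ ¬u) reduces to true regardless of the other variables. Either way t → (p ∨ ¬u) holds.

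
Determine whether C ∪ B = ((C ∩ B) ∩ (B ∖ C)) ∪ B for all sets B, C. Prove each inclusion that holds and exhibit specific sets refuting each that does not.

The sets are not equal: only the reverse inclusion holds.

Forward inclusion. This inclusion fails. Take B = ∅, C = {1}; then 1 ∈ C ∪ B but 1 ∉ ((C ∩ B) ∩ (B ∖ C)) ∪ B.

Reverse inclusion. Let x ∈ ((C ∩ B) ∩ (B ∖ C)) ∪ B. Then either x ∈ B and x ∉ C; or x ∈ B ∩ C. In each case x ∈ C ∪ B, so ((C ∩ B) ∩ (B ∖ C)) ∪ B ⊆ C ∪ B.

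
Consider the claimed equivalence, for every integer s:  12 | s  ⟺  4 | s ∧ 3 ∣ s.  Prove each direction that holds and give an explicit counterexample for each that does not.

(⟹) If 12 ∣ s, write s = 12q. Since 12 = 3·4, s = 4·(3q), so 4 ∣ s; and since 12 = 4·3, s = 3·(4q), so 3 ∣ s.

(⟸) Suppose 4 ∣ s and 3 ∣ s. Any common multiple of 4 and 3 is a multiple of their lcm; here gcd(4, 3) = 1, so lcm(4, 3) = 4·3 = 12, so 12 ∣ s.

Equivalent; both directions hold.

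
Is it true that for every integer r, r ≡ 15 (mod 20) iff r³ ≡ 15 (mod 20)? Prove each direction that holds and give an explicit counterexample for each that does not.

The biconditional holds.

Converse. Suppose r³ ≡ 15 (mod 20). The only residue r in {0, …, 19} with r³ ≡ 15 (mod 20) is r = 15, so r ≡ 15 (mod 20).

Forward direction. Suppose r ≡ 15 (mod 20). Write r = 20j + 15. Then (20j + 15)³ = 8000j³ + 18000j² + 13500j + 3375 = 20(400j³ + 900j² + 675j + 168) + 15, so r³ ≡ 15 (mod 20).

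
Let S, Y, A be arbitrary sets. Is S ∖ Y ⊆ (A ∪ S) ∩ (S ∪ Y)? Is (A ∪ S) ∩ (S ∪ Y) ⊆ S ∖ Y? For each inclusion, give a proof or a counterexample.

(⊆) holds; (⊇) fails.

(⟹) Let x ∈ S ∖ Y. Then either x ∈ S and x ∉ Y, A; or x ∈ S ∩ A and x ∉ Y. In each case x ∈ (A ∪ S) ∩ (S ∪ Y), so S ∖ Y ⊆ (A ∪ S) ∩ (S ∪ Y).

(⟸) This inclusion fails. Take S = {1}, Y = {1}, A = ∅; then 1 ∈ (A ∪ S) ∩ (S ∪ Y) but 1 ∉ S ∖ Y.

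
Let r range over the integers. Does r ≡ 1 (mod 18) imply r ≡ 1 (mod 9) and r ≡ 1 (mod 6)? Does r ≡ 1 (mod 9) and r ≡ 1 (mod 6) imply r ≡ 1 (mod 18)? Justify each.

The biconditional holds.

Converse. If r ≡ 1 (mod 9) and r ≡ 1 (mod 6), then by the Chinese remainder theorem r ≡ 1 (mod 18). This is exactly r ≡ 1 (mod 18).

Forward direction. Suppose r ≡ 1 (mod 18); write r = 18j + 1. Since 9 ∣ 18, reducing mod 9 gives r ≡ 1 (mod 9); since 6 ∣ 18, reducing mod 6 gives r ≡ 1 (mod 6).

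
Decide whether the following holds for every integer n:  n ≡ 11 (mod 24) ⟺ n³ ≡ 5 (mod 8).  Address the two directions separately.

(⇒) fails and (⇐) fails.

(⟹) This fails: take n = 11. Then 11 ≡ 11 (mod 24), but 11³ = 1331 ≡ 3 (mod 8), not 5.

(⟸) This fails: take n = 5. Then 5³ = 125 ≡ 5 (mod 8), yet 5 ≡ 5 (mod 24), not 11.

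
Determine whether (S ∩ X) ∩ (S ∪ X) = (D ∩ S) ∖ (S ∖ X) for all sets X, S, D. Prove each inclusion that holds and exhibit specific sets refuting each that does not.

(⟹) This inclusion fails. Take X = {1}, S = {1}, D = ∅; then 1 ∈ (S ∩ X) ∩ (S ∪ X) but 1 ∉ (D ∩ S) ∖ (S ∖ X).

(⟸) Let x ∈ (D ∩ S) ∖ (S ∖ X). Then x ∈ X ∩ S ∩ D, from which x ∈ (S ∩ X) ∩ (S ∪ X).

Only the reverse inclusion holds.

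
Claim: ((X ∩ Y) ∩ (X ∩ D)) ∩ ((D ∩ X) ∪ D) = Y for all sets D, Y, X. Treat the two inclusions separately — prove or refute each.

(⟹) Let x ∈ ((X ∩ Y) ∩ (X ∩ D)) ∩ ((D ∩ X) ∪ D). Then x ∈ D ∩ Y ∩ X, from which x ∈ Y.

(⟸) This inclusion fails. Take D = ∅, Y = {1}, X = ∅; then 1 ∈ Y but 1 ∉ ((X ∩ Y) ∩ (X ∩ D)) ∩ ((D ∩ X) ∪ D).

The sets are not equal: only the forward inclusion holds.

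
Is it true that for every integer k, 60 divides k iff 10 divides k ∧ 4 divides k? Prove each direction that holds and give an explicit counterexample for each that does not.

(⇒) holds; (⇐) fails.

Converse. This fails: take k = 20. Both 10 ∣ 20 and 4 ∣ 20, yet 20 is not a multiple of 60 (since 20 = 0·60 + 20), so 60 ∤ 20.

Forward direction. If 60 ∣ k, write k = 60q. Since 60 = 6·10, k = 10·(6q), so 10 ∣ k; and since 60 = 15·4, k = 4·(15q), so 4 ∣ k.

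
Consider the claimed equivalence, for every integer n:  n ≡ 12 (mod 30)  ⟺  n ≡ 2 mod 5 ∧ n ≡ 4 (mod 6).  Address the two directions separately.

Both directions fail.

(→) This fails: n = 12 gives 12 ≡ 12 (mod 30) but 12 ≡ 0 (mod 6), so the conjunction on the right does not hold.

(←) This fails: n = 22 satisfies both congruences on the right (22 ≡ 2 mod 5 and 22 ≡ 4 mod 6) yet 22 ≡ 22 (mod 30), not 12.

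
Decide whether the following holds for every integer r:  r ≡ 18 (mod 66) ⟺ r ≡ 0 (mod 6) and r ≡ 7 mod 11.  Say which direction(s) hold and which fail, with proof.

The biconditional holds.

Forward direction. Suppose r ≡ 18 (mod 66); write r = 66j + 18. Since 6 ∣ 66, reducing mod 6 gives r ≡ 18 ≡ 0 (mod 6); since 11 ∣ 66, reducing mod 11 gives r ≡ 18 ≡ 7 (mod 11).

Converse. If r ≡ 0 (mod 6) and r ≡ 7 (mod 11), then by the Chinese remainder theorem r ≡ 18 (mod 66). This is exactly r ≡ 18 (mod 66).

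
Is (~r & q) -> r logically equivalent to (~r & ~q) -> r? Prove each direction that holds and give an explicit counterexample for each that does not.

Neither implication holds.

[⇒] This fails. Under q = F, r = F, the left side is true but the right side is false.

[⇐] This fails. Under q = T, r = F, the left side is false but the right side is true.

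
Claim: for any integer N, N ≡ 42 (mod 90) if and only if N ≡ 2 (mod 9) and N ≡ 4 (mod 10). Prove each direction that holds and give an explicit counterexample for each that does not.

Neither implication holds.

(⟹) This fails: N = 42 gives 42 ≡ 42 (mod 90) but 42 ≡ 6 (mod 9), so the conjunction on the right does not hold.

(⟸) This fails: N = 74 satisfies both congruences on the right (74 ≡ 2 mod 9 and 74 ≡ 4 mod 10) yet 74 ≡ 74 (mod 90), not 42.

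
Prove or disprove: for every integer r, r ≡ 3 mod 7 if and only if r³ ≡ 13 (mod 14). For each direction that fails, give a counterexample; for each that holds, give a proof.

Neither implication holds.

(⟹) This fails: take r = 10. Then 10 ≡ 3 (mod 7), but 10³ = 1000 ≡ 6 (mod 14), not 13.

(⟸) This fails: take r = 5. Then 5³ = 125 ≡ 13 (mod 14), yet 5 ≡ 5 (mod 7), not 3.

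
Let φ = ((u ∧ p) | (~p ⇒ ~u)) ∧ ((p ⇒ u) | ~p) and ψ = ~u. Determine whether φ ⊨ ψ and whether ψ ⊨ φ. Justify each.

Forward direction. This fails. Under u = T, p = T, the left side is true but the right side is false.

Converse. This fails. Under u = F, p = T, the left side is false but the right side is true.

(⇒) fails and (⇐) fails.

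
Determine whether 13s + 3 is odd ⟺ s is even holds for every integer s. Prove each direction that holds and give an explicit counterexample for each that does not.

(⟹) Suppose 13s + 3 is odd. Since 13 is odd, 13s and s have the same parity, so 13s + 3 ≡ s + 3 (mod 2). As 3 is odd, 13s + 3 is odd exactly when s is even. Thus s is even.

(⟸) Conversely, suppose s is even; write s = 2j. Then 13s + 3 = 13·(2j) + 3 = 2·13j + 3, which is odd.

The biconditional holds.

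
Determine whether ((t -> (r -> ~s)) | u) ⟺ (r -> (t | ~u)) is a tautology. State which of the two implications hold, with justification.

(⇒) This fails. Under s = F, t = F, r = T, u = T, the left side is true but the right side is false.

(⇐) This fails. Under s = T, t = T, r = T, u = F, the left side is false but the right side is true.

Both directions fail.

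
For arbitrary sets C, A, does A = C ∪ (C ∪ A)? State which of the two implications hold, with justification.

(⊆) Let x ∈ A. Then either x ∈ A and x ∉ C; or x ∈ C ∩ A. In each case x ∈ C ∪ (C ∪ A), so A ⊆ C ∪ (C ∪ A).

(⊇) This inclusion fails. Take C = {1}, A = ∅; then 1 ∈ C ∪ (C ∪ A) but 1 ∉ A.

Only the forward inclusion holds.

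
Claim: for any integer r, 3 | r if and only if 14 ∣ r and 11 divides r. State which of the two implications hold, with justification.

(⟹) This fails: take r = 3. Certainly 3 ∣ 3, but 14 ∤ 3.

(⟸) This fails: take r = 154. Both 14 ∣ 154 and 11 ∣ 154, yet 154 is not a multiple of 3 (since 154 = 51·3 + 1), so 3 ∤ 154.

(⇒) fails and (⇐) fails.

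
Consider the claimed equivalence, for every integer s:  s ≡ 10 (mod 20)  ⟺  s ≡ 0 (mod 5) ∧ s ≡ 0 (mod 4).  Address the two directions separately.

Both directions fail.

(⇒) This fails: s = 10 gives 10 ≡ 10 (mod 20) but 10 ≡ 2 (mod 4), so the conjunction on the right does not hold.

(⇐) This fails: s = 0 satisfies both congruences on the right (0 ≡ 0 mod 5 and 0 ≡ 0 mod 4) yet 0 ≡ 0 (mod 20), not 10.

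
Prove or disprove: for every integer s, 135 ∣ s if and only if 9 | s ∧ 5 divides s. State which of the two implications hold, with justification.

(⇒) If 135 ∣ s, write s = 135q. Since 135 = 15·9, s = 9·(15q), so 9 ∣ s; and since 135 = 27·5, s = 5·(27q), so 5 ∣ s.

(⇐) This fails: take s = 45. Both 9 ∣ 45 and 5 ∣ 45, yet 45 is not a multiple of 135 (since 45 = 0·135 + 45), so 135 ∤ 45.

The forward direction holds; the converse fails.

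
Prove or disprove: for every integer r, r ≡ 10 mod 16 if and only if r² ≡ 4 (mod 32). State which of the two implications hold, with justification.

Only the forward direction holds.

(→) Suppose r ≡ 10 (mod 16). Working modulo 32, r ∈ {10, 26}; for each such r, r² ≡ 4 (mod 32).

(←) This fails: take r = 2. Then 2² = 4 ≡ 4 (mod 32), yet 2 ≡ 2 (mod 16), not 10.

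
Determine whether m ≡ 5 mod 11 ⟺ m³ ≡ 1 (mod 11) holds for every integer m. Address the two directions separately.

(⟹) This fails: take m = 5. Then 5 ≡ 5 (mod 11), but 5³ = 125 ≡ 4 (mod 11), not 1.

(⟸) This fails: take m = 1. Then 1³ = 1 ≡ 1 (mod 11), yet 1 ≡ 1 (mod 11), not 5.

Both directions fail.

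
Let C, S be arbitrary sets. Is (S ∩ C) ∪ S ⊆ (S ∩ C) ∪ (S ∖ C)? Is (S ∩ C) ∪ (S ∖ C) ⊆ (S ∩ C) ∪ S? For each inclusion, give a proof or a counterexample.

Both inclusions hold; the sets are equal.

Reverse inclusion. Let x ∈ (S ∩ C) ∪ (S ∖ C). Then either x ∈ S and x ∉ C; or x ∈ C ∩ S. In each case x ∈ (S ∩ C) ∪ S, so (S ∩ C) ∪ (S ∖ C) ⊆ (S ∩ C) ∪ S.

Forward inclusion. Let x ∈ (S ∩ C) ∪ S. Then either x ∈ S and x ∉ C; or x ∈ C ∩ S. In each case x ∈ (S ∩ C) ∪ (S ∖ C), so (S ∩ C) ∪ S ⊆ (S ∩ C) ∪ (S ∖ C).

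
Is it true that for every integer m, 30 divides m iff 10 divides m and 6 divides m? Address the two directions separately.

(⇒) If 30 ∣ m, write m = 30q. Since 30 = 3·10, m = 10·(3q), so 10 ∣ m; and since 30 = 5·6, m = 6·(5q), so 6 ∣ m.

(⇐) Suppose 10 ∣ m and 6 ∣ m. Any common multiple of 10 and 6 is a multiple of their lcm; here lcm(10, 6) = 10·6/gcd(10, 6) = 60/2 = 30, so 30 ∣ m.

Both implications hold.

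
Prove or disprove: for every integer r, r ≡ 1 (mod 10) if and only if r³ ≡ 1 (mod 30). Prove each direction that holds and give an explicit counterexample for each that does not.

[⇒] This fails: take r = 11. Then 11 ≡ 1 (mod 10), but 11³ = 1331 ≡ 11 (mod 30), not 1.

[⇐] Conversely, the residues r modulo 30 with r³ ≡ 1 (mod 30) are exactly {1}, and each is ≡ 1 (mod 10).

(⇒) fails; (⇐) holds.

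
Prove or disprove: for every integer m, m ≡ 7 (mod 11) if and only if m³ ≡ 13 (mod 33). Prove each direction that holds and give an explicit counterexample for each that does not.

The forward direction fails; the converse holds.

(⇒) This fails: take m = 18. Then 18 ≡ 7 (mod 11), but 18³ = 5832 ≡ 24 (mod 33), not 13.

(⇐) Conversely, the residues r modulo 33 with r³ ≡ 13 (mod 33) are exactly {7}, and each is ≡ 7 (mod 11).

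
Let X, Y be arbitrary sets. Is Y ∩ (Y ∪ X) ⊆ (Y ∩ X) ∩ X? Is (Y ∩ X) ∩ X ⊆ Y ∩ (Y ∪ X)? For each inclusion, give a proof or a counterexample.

The sets are not equal: only the reverse inclusion holds.

(⊆) This inclusion fails. Take X = ∅, Y = {1}; then 1 ∈ Y ∩ (Y ∪ X) but 1 ∉ (Y ∩ X) ∩ X.

(⊇) Let x ∈ (Y ∩ X) ∩ X. Then x ∈ X ∩ Y, from which x ∈ Y ∩ (Y ∪ X).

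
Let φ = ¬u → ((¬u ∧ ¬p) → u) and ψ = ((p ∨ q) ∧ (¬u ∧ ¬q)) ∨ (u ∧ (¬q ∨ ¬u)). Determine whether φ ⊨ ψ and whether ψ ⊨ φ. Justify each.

(⟹) This fails. Under u = T, q = T, p = F, the left side is true but the right side is false.

(⟸) Assume the antecedent. If u is true, ¬u → ((¬u ∧ ¬p) → u) reduces to true regardless of the other variables. If u is false, the antecedent forces (u = F, q = F, p = T), and ¬u → ((¬u ∧ ¬p) → u) holds there. Either way ¬u → ((¬u ∧ ¬p) → u) holds.

Only the converse holds.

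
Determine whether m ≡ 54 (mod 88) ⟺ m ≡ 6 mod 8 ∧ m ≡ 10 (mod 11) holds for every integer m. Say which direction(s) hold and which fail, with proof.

The biconditional holds.

[⇒] Suppose m ≡ 54 (mod 88); write m = 88j + 54. Since 8 ∣ 88, reducing mod 8 gives m ≡ 54 ≡ 6 (mod 8); since 11 ∣ 88, reducing mod 11 gives m ≡ 54 ≡ 10 (mod 11).

[⇐] Conversely, if m ≡ 6 (mod 8) and m ≡ 10 (mod 11), then by the Chinese remainder theorem m ≡ 54 (mod 88). This is exactly m ≡ 54 (mod 88).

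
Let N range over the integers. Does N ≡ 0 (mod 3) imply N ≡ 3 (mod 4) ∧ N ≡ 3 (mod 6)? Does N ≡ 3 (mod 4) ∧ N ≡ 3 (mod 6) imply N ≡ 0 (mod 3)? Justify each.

[⇒] This fails: N = 0 gives 0 ≡ 0 (mod 3) but 0 ≡ 0 (mod 4), so the conjunction on the right does not hold.

[⇐] Conversely, if N ≡ 3 (mod 4) and N ≡ 3 (mod 6), then by the Chinese remainder theorem N ≡ 3 (mod 12). Since 3 ≡ 0 (mod 3) and 3 ∣ 12, we get N ≡ 0 (mod 3).

(⇒) fails; (⇐) holds.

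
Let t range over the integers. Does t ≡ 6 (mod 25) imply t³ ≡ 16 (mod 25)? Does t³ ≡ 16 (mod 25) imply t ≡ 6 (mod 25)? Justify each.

(⟸) Suppose t³ ≡ 16 (mod 25). The only residue r in {0, …, 24} with r³ ≡ 16 (mod 25) is r = 6, so t ≡ 6 (mod 25).

(⟹) Suppose t ≡ 6 (mod 25). Write t = 25j + 6. Then (25j + 6)³ = 15625j³ + 11250j² + 2700j + 216 = 25(625j³ + 450j² + 108j + 8) + 16, so t³ ≡ 16 (mod 25).

Both directions hold.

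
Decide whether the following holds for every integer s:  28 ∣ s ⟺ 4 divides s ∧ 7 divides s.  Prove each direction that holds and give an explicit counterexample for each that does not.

Both directions hold; the statement is true.

(⇐) Suppose 4 ∣ s and 7 ∣ s. Any common multiple of 4 and 7 is a multiple of their lcm; here gcd(4, 7) = 1, so lcm(4, 7) = 4·7 = 28, so 28 ∣ s.

(⇒) If 28 ∣ s, write s = 28q. Since 28 = 7·4, s = 4·(7q), so 4 ∣ s; and since 28 = 4·7, s = 7·(4q), so 7 ∣ s.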